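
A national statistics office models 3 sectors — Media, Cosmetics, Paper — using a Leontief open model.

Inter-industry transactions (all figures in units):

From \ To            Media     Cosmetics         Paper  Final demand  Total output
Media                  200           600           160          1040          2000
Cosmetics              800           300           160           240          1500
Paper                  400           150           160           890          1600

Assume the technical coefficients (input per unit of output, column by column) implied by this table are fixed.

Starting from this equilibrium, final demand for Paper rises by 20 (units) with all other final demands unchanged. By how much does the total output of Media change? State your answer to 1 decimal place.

Δx_1 = 5.1

Technical coefficients a_ij = z_ij / X_j:
  a_11 = 200/2000 = 0.10, a_21 = 800/2000 = 0.40, a_31 = 400/2000 = 0.20
  a_12 = 600/1500 = 0.40, a_22 = 300/1500 = 0.20, a_32 = 150/1500 = 0.10
  a_13 = 160/1600 = 0.10, a_23 = 160/1600 = 0.10, a_33 = 160/1600 = 0.10
I − A =
  [   0.90    -0.40    -0.10]
  [  -0.40     0.80    -0.10]
  [  -0.20    -0.10     0.90]
Cofactors of I−A, C_ij = (−1)^(i+j)·(minor ij) (rows/columns in the sector order above):
  C_11 = (0.80)(0.90) − (-0.10)(-0.10) = 0.7100
  C_12 = −[(-0.40)(0.90) − (-0.10)(-0.20)] = 0.3800
  C_13 = (-0.40)(-0.10) − (0.80)(-0.20) = 0.2000
  C_21 = −[(-0.40)(0.90) − (-0.10)(-0.10)] = 0.3700
  C_22 = (0.90)(0.90) − (-0.10)(-0.20) = 0.7900
  C_23 = −[(0.90)(-0.10) − (-0.40)(-0.20)] = 0.1700
  C_31 = (-0.40)(-0.10) − (-0.10)(0.80) = 0.1200
  C_32 = −[(0.90)(-0.10) − (-0.10)(-0.40)] = 0.1300
  C_33 = (0.90)(0.80) − (-0.40)(-0.40) = 0.5600
det(I−A) = Σ_j (I−A)_1j·C_1j = (0.90)(0.7100) + (-0.40)(0.3800) + (-0.10)(0.2000) = 0.4670
adj(I−A) = Cᵀ =
  [ 0.7100   0.3700   0.1200]
  [ 0.3800   0.7900   0.1300]
  [ 0.2000   0.1700   0.5600]
(I − A)⁻¹ = adj(I−A) / det(I−A) ≈
  [   1.5203     0.7923     0.2570]
  [   0.8137     1.6916     0.2784]
  [   0.4283     0.3640     1.1991]
Δx = (I − A)⁻¹ Δd with Δd having +20 in the Paper component and 0 elsewhere.
So Δx_1 = L_13 · (+20), where L_13 = adj(I−A)_13 / det(I−A) = 0.1200 / 0.4670.
Δx_1 = 0.1200 × (+20) / 0.4670 = 2.40 / 0.4670 ≈ 5.1.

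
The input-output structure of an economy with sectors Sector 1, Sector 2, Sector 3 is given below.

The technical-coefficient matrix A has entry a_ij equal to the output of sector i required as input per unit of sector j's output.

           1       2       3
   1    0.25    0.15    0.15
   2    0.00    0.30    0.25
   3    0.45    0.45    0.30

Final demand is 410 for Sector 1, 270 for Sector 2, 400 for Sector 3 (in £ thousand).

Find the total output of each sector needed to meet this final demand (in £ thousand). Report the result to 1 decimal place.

I − A =
  [   0.75    -0.15    -0.15]
  [   0.00     0.70    -0.25]
  [  -0.45    -0.45     0.70]
Cofactors of I−A, C_ij = (−1)^(i+j)·(minor ij) (rows/columns in the sector order above):
  C_11 = (0.70)(0.70) − (-0.25)(-0.45) = 0.3775
  C_12 = −[(0.00)(0.70) − (-0.25)(-0.45)] = 0.1125
  C_13 = (0.00)(-0.45) − (0.70)(-0.45) = 0.3150
  C_21 = −[(-0.15)(0.70) − (-0.15)(-0.45)] = 0.1725
  C_22 = (0.75)(0.70) − (-0.15)(-0.45) = 0.4575
  C_23 = −[(0.75)(-0.45) − (-0.15)(-0.45)] = 0.4050
  C_31 = (-0.15)(-0.25) − (-0.15)(0.70) = 0.1425
  C_32 = −[(0.75)(-0.25) − (-0.15)(0.00)] = 0.1875
  C_33 = (0.75)(0.70) − (-0.15)(0.00) = 0.5250
det(I−A) = Σ_j (I−A)_1j·C_1j = (0.75)(0.3775) + (-0.15)(0.1125) + (-0.15)(0.3150) = 0.2190
adj(I−A) = Cᵀ =
  [ 0.3775   0.1725   0.1425]
  [ 0.1125   0.4575   0.1875]
  [ 0.3150   0.4050   0.5250]
(I − A)⁻¹ = adj(I−A) / det(I−A) ≈
  [   1.7237     0.7877     0.6507]
  [   0.5137     2.0890     0.8562]
  [   1.4384     1.8493     2.3973]
x = (I − A)⁻¹ d = adj(I−A)·d / det(I−A), with det(I−A) = 0.2190:
  x_1 = (0.3775·410 + 0.1725·270 + 0.1425·400) / 0.2190 = 258.35 / 0.2190 ≈ 1179.7
  x_2 = (0.1125·410 + 0.4575·270 + 0.1875·400) / 0.2190 = 244.65 / 0.2190 ≈ 1117.1
  x_3 = (0.3150·410 + 0.4050·270 + 0.5250·400) / 0.2190 = 448.50 / 0.2190 ≈ 2047.9

x_1 = 1179.7, x_2 = 1117.1, x_3 = 2047.9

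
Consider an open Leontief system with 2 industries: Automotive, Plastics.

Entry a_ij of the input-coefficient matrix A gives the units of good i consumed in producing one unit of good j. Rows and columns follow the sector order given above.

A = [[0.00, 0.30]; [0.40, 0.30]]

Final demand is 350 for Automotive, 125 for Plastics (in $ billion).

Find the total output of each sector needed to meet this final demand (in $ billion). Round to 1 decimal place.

x_A = 487.1, x_P = 456.9

I − A =
  [   1.00    -0.30]
  [  -0.40     0.70]
det(I−A) = (1.00)(0.70) − (-0.30)(-0.40) = 0.5800
adj(I−A) = [[0.70, 0.30], [0.40, 1.00]]
(I − A)⁻¹ = adj(I−A) / det(I−A) ≈
  [   1.2069     0.5172]
  [   0.6897     1.7241]
x = (I − A)⁻¹ d = adj(I−A)·d / det(I−A), with det(I−A) = 0.5800:
  x_A = (0.70·350 + 0.30·125) / 0.5800 = 282.50 / 0.5800 ≈ 487.1
  x_P = (0.40·350 + 1.00·125) / 0.5800 = 265.00 / 0.5800 ≈ 456.9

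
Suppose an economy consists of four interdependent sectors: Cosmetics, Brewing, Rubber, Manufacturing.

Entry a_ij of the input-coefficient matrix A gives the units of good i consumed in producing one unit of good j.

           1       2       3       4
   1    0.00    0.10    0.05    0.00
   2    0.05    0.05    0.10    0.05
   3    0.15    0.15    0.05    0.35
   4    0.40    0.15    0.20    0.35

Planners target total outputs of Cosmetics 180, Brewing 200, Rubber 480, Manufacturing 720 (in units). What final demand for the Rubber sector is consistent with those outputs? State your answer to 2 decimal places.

d_3 = 147.00

I − A =
  [   1.00    -0.10    -0.05     0.00]
  [  -0.05     0.95    -0.10    -0.05]
  [  -0.15    -0.15     0.95    -0.35]
  [  -0.40    -0.15    -0.20     0.65]
d = (I − A) x:
  d_1 = (+1.00)·180 + (-0.10)·200 + (-0.05)·480 + (+0.00)·720 = 136.00
  d_2 = (-0.05)·180 + (+0.95)·200 + (-0.10)·480 + (-0.05)·720 = 97.00
  d_3 = (-0.15)·180 + (-0.15)·200 + (+0.95)·480 + (-0.35)·720 = 147.00
  d_4 = (-0.40)·180 + (-0.15)·200 + (-0.20)·480 + (+0.65)·720 = 270.00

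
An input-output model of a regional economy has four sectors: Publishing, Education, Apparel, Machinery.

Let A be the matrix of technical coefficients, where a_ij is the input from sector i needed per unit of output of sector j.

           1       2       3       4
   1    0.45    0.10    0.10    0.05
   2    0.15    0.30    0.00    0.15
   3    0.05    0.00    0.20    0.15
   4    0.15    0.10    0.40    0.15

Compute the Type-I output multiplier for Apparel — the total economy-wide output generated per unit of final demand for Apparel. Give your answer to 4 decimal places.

m_3 = 2.7886

I − A =
  [   0.55    -0.10    -0.10    -0.05]
  [  -0.15     0.70     0.00    -0.15]
  [  -0.05     0.00     0.80    -0.15]
  [  -0.15    -0.10    -0.40     0.85]
Compute the cofactors C_ij = (−1)^(i+j)·(3×3 minor ij) of I−A; the adjugate is their transpose:
adj(I−A) = Cᵀ =
  [ 0.4220   0.0675   0.0780   0.0505]
  [ 0.1140   0.3275   0.0510   0.0735]
  [ 0.0470   0.0150   0.2980   0.0580]
  [ 0.1100   0.0575   0.1600   0.2925]
det(I−A) = Σ_j (I−A)_1j·C_1j = (0.55)(0.4220) + (-0.10)(0.1140) + (-0.10)(0.0470) + (-0.05)(0.1100) = 0.2105
(I − A)⁻¹ = adj(I−A) / det(I−A) ≈
  [   2.00475     0.32067     0.37055     0.23990]
  [   0.54157     1.55582     0.24228     0.34917]
  [   0.22328     0.07126     1.41568     0.27553]
  [   0.52257     0.27316     0.76010     1.38955]
The output multiplier for sector j is the column-j sum of the Leontief inverse (I − A)⁻¹ = adj(I−A) / det(I−A).
Column 3 of adj(I−A): (0.0780, 0.0510, 0.2980, 0.1600); det(I−A) = 0.2105.
m_3 = (0.0780 + 0.0510 + 0.2980 + 0.1600) / 0.2105 = 0.587 / 0.2105 ≈ 2.7886.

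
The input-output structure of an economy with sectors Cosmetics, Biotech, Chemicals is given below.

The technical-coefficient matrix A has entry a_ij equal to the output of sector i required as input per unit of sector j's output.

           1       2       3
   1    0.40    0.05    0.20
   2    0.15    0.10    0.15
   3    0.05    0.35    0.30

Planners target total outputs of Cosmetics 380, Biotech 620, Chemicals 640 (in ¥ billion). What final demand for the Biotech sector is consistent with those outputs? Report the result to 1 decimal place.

d_2 = 405.0

I − A =
  [   0.60    -0.05    -0.20]
  [  -0.15     0.90    -0.15]
  [  -0.05    -0.35     0.70]
d = (I − A) x:
  d_1 = (+0.60)·380 + (-0.05)·620 + (-0.20)·640 = 69.0
  d_2 = (-0.15)·380 + (+0.90)·620 + (-0.15)·640 = 405.0
  d_3 = (-0.05)·380 + (-0.35)·620 + (+0.70)·640 = 212.0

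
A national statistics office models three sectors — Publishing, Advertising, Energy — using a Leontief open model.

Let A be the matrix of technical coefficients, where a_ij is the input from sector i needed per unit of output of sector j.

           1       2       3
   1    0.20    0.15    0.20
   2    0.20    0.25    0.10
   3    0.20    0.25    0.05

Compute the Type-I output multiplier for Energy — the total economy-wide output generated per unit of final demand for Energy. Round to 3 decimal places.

m_3 = 1.787

I − A =
  [   0.80    -0.15    -0.20]
  [  -0.20     0.75    -0.10]
  [  -0.20    -0.25     0.95]
Cofactors of I−A, C_ij = (−1)^(i+j)·(minor ij) (rows/columns in the sector order above):
  C_11 = (0.75)(0.95) − (-0.10)(-0.25) = 0.6875
  C_12 = −[(-0.20)(0.95) − (-0.10)(-0.20)] = 0.2100
  C_13 = (-0.20)(-0.25) − (0.75)(-0.20) = 0.2000
  C_21 = −[(-0.15)(0.95) − (-0.20)(-0.25)] = 0.1925
  C_22 = (0.80)(0.95) − (-0.20)(-0.20) = 0.7200
  C_23 = −[(0.80)(-0.25) − (-0.15)(-0.20)] = 0.2300
  C_31 = (-0.15)(-0.10) − (-0.20)(0.75) = 0.1650
  C_32 = −[(0.80)(-0.10) − (-0.20)(-0.20)] = 0.1200
  C_33 = (0.80)(0.75) − (-0.15)(-0.20) = 0.5700
det(I−A) = Σ_j (I−A)_1j·C_1j = (0.80)(0.6875) + (-0.15)(0.2100) + (-0.20)(0.2000) = 0.4785
adj(I−A) = Cᵀ =
  [ 0.6875   0.1925   0.1650]
  [ 0.2100   0.7200   0.1200]
  [ 0.2000   0.2300   0.5700]
(I − A)⁻¹ = adj(I−A) / det(I−A) ≈
  [   1.4368     0.4023     0.3448]
  [   0.4389     1.5047     0.2508]
  [   0.4180     0.4807     1.1912]
The output multiplier for sector j is the column-j sum of the Leontief inverse (I − A)⁻¹ = adj(I−A) / det(I−A).
Column 3 of adj(I−A): (0.1650, 0.1200, 0.5700); det(I−A) = 0.4785.
m_3 = (0.1650 + 0.1200 + 0.5700) / 0.4785 = 0.855 / 0.4785 ≈ 1.787.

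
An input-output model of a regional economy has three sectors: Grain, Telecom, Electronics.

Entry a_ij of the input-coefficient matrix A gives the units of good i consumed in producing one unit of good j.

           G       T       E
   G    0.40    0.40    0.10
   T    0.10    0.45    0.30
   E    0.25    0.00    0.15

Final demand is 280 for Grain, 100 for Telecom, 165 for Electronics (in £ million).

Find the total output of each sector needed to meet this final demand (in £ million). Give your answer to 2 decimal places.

I − A =
  [   0.60    -0.40    -0.10]
  [  -0.10     0.55    -0.30]
  [  -0.25     0.00     0.85]
Cofactors of I−A, C_ij = (−1)^(i+j)·(minor ij) (rows/columns in the sector order above):
  C_11 = (0.55)(0.85) − (-0.30)(0.00) = 0.4675
  C_12 = −[(-0.10)(0.85) − (-0.30)(-0.25)] = 0.1600
  C_13 = (-0.10)(0.00) − (0.55)(-0.25) = 0.1375
  C_21 = −[(-0.40)(0.85) − (-0.10)(0.00)] = 0.3400
  C_22 = (0.60)(0.85) − (-0.10)(-0.25) = 0.4850
  C_23 = −[(0.60)(0.00) − (-0.40)(-0.25)] = 0.1000
  C_31 = (-0.40)(-0.30) − (-0.10)(0.55) = 0.1750
  C_32 = −[(0.60)(-0.30) − (-0.10)(-0.10)] = 0.1900
  C_33 = (0.60)(0.55) − (-0.40)(-0.10) = 0.2900
det(I−A) = Σ_j (I−A)_1j·C_1j = (0.60)(0.4675) + (-0.40)(0.1600) + (-0.10)(0.1375) = 0.20275
adj(I−A) = Cᵀ =
  [ 0.4675   0.3400   0.1750]
  [ 0.1600   0.4850   0.1900]
  [ 0.1375   0.1000   0.2900]
(I − A)⁻¹ = adj(I−A) / det(I−A) ≈
  [   2.3058     1.6769     0.8631]
  [   0.7891     2.3921     0.9371]
  [   0.6782     0.4932     1.4303]
x = (I − A)⁻¹ d = adj(I−A)·d / det(I−A), with det(I−A) = 0.20275:
  x_G = (0.4675·280 + 0.3400·100 + 0.1750·165) / 0.20275 = 193.775 / 0.20275 ≈ 955.73
  x_T = (0.1600·280 + 0.4850·100 + 0.1900·165) / 0.20275 = 124.65 / 0.20275 ≈ 614.80
  x_E = (0.1375·280 + 0.1000·100 + 0.2900·165) / 0.20275 = 96.35 / 0.20275 ≈ 475.22

x_G = 955.73, x_T = 614.80, x_E = 475.22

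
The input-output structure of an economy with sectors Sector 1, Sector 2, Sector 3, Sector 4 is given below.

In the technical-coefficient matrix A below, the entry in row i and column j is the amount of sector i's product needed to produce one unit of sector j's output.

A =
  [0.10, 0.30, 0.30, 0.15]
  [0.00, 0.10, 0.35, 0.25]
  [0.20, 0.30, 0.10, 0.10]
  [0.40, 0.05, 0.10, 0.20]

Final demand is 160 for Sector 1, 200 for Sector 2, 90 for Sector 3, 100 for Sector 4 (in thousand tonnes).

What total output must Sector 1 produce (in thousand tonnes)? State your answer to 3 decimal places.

x_1 = 609.015

I − A =
  [   0.90    -0.30    -0.30    -0.15]
  [   0.00     0.90    -0.35    -0.25]
  [  -0.20    -0.30     0.90    -0.10]
  [  -0.40    -0.05    -0.10     0.80]
Compute the cofactors C_ij = (−1)^(i+j)·(3×3 minor ij) of I−A; the adjugate is their transpose:
adj(I−A) = Cᵀ =
  [ 0.534500   0.297750   0.319875   0.233250]
  [ 0.165000   0.522000   0.283500   0.229500]
  [ 0.207500   0.264000   0.552750   0.190500]
  [ 0.303500   0.214500   0.246750   0.559500]
det(I−A) = Σ_j (I−A)_1j·C_1j = (0.90)(0.534500) + (-0.30)(0.165000) + (-0.30)(0.207500) + (-0.15)(0.303500) = 0.323775
(I − A)⁻¹ = adj(I−A) / det(I−A) ≈
  [   1.6508     0.9196     0.9880     0.7204]
  [   0.5096     1.6122     0.8756     0.7088]
  [   0.6409     0.8154     1.7072     0.5884]
  [   0.9374     0.6625     0.7621     1.7281]
x = (I − A)⁻¹ d = adj(I−A)·d / det(I−A), with det(I−A) = 0.323775:
  x_1 = (0.534500·160 + 0.297750·200 + 0.319875·90 + 0.233250·100) / 0.323775 = 197.18375 / 0.323775 ≈ 609.015
  x_2 = (0.165000·160 + 0.522000·200 + 0.283500·90 + 0.229500·100) / 0.323775 = 179.265 / 0.323775 ≈ 553.672
  x_3 = (0.207500·160 + 0.264000·200 + 0.552750·90 + 0.190500·100) / 0.323775 = 154.7975 / 0.323775 ≈ 478.102
  x_4 = (0.303500·160 + 0.214500·200 + 0.246750·90 + 0.559500·100) / 0.323775 = 169.6175 / 0.323775 ≈ 523.875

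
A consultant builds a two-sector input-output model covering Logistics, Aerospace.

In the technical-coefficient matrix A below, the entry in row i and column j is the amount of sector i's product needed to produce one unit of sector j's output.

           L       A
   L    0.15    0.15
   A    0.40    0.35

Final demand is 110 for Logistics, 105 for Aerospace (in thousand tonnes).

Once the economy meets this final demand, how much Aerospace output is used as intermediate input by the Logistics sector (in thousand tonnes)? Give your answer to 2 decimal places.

z_AL = 70.86

I − A =
  [   0.85    -0.15]
  [  -0.40     0.65]
det(I−A) = (0.85)(0.65) − (-0.15)(-0.40) = 0.4925
adj(I−A) = [[0.65, 0.15], [0.40, 0.85]]
(I − A)⁻¹ = adj(I−A) / det(I−A) ≈
  [   1.3198     0.3046]
  [   0.8122     1.7259]
First solve x = (I − A)⁻¹ d = adj(I−A)·d / det(I−A); in particular x_L = (0.65·110 + 0.15·105) / 0.4925 = 87.25 / 0.4925 ≈ 177.1574.
Intermediate flow from A to L: z_AL = a_AL · x_L = 0.40 × 87.25 / 0.4925 = 34.90 / 0.4925 ≈ 70.86.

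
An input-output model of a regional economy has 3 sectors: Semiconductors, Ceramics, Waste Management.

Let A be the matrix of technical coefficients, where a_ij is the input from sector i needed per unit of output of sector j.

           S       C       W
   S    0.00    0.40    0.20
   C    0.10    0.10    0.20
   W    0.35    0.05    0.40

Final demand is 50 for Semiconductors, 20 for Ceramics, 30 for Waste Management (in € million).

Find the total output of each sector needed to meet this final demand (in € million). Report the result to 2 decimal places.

I − A =
  [   1.00    -0.40    -0.20]
  [  -0.10     0.90    -0.20]
  [  -0.35    -0.05     0.60]
Cofactors of I−A, C_ij = (−1)^(i+j)·(minor ij) (rows/columns in the sector order above):
  C_11 = (0.90)(0.60) − (-0.20)(-0.05) = 0.5300
  C_12 = −[(-0.10)(0.60) − (-0.20)(-0.35)] = 0.1300
  C_13 = (-0.10)(-0.05) − (0.90)(-0.35) = 0.3200
  C_21 = −[(-0.40)(0.60) − (-0.20)(-0.05)] = 0.2500
  C_22 = (1.00)(0.60) − (-0.20)(-0.35) = 0.5300
  C_23 = −[(1.00)(-0.05) − (-0.40)(-0.35)] = 0.1900
  C_31 = (-0.40)(-0.20) − (-0.20)(0.90) = 0.2600
  C_32 = −[(1.00)(-0.20) − (-0.20)(-0.10)] = 0.2200
  C_33 = (1.00)(0.90) − (-0.40)(-0.10) = 0.8600
det(I−A) = Σ_j (I−A)_1j·C_1j = (1.00)(0.5300) + (-0.40)(0.1300) + (-0.20)(0.3200) = 0.4140
adj(I−A) = Cᵀ =
  [ 0.5300   0.2500   0.2600]
  [ 0.1300   0.5300   0.2200]
  [ 0.3200   0.1900   0.8600]
(I − A)⁻¹ = adj(I−A) / det(I−A) ≈
  [   1.2802     0.6039     0.6280]
  [   0.3140     1.2802     0.5314]
  [   0.7729     0.4589     2.0773]
x = (I − A)⁻¹ d = adj(I−A)·d / det(I−A), with det(I−A) = 0.4140:
  x_S = (0.5300·50 + 0.2500·20 + 0.2600·30) / 0.4140 = 39.30 / 0.4140 ≈ 94.93
  x_C = (0.1300·50 + 0.5300·20 + 0.2200·30) / 0.4140 = 23.70 / 0.4140 ≈ 57.25
  x_W = (0.3200·50 + 0.1900·20 + 0.8600·30) / 0.4140 = 45.60 / 0.4140 ≈ 110.14

x_S = 94.93, x_C = 57.25, x_W = 110.14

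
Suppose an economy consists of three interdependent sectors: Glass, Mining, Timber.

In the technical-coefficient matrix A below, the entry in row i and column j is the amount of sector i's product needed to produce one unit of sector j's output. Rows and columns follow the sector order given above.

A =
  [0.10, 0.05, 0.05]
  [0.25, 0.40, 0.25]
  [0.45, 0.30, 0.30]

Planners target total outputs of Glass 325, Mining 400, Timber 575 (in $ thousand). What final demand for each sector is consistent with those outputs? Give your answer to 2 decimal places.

d_1 = 243.75, d_2 = 15.00, d_3 = 136.25

I − A =
  [   0.90    -0.05    -0.05]
  [  -0.25     0.60    -0.25]
  [  -0.45    -0.30     0.70]
d = (I − A) x:
  d_1 = (+0.90)·325 + (-0.05)·400 + (-0.05)·575 = 243.75
  d_2 = (-0.25)·325 + (+0.60)·400 + (-0.25)·575 = 15.00
  d_3 = (-0.45)·325 + (-0.30)·400 + (+0.70)·575 = 136.25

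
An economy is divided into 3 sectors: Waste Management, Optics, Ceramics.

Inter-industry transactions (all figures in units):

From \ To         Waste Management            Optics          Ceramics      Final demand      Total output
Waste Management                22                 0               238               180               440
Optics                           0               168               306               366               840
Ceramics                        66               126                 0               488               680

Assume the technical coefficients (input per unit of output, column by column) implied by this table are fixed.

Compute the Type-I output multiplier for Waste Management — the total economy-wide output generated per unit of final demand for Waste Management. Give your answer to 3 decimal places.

m_1 = 1.407

Technical coefficients a_ij = z_ij / X_j:
  a_11 = 22/440 = 0.05, a_21 = 0/440 = 0.00, a_31 = 66/440 = 0.15
  a_12 = 0/840 = 0.00, a_22 = 168/840 = 0.20, a_32 = 126/840 = 0.15
  a_13 = 238/680 = 0.35, a_23 = 306/680 = 0.45, a_33 = 0/680 = 0.00
I − A =
  [   0.95     0.00    -0.35]
  [   0.00     0.80    -0.45]
  [  -0.15    -0.15     1.00]
Cofactors of I−A, C_ij = (−1)^(i+j)·(minor ij) (rows/columns in the sector order above):
  C_11 = (0.80)(1.00) − (-0.45)(-0.15) = 0.7325
  C_12 = −[(0.00)(1.00) − (-0.45)(-0.15)] = 0.0675
  C_13 = (0.00)(-0.15) − (0.80)(-0.15) = 0.1200
  C_21 = −[(0.00)(1.00) − (-0.35)(-0.15)] = 0.0525
  C_22 = (0.95)(1.00) − (-0.35)(-0.15) = 0.8975
  C_23 = −[(0.95)(-0.15) − (0.00)(-0.15)] = 0.1425
  C_31 = (0.00)(-0.45) − (-0.35)(0.80) = 0.2800
  C_32 = −[(0.95)(-0.45) − (-0.35)(0.00)] = 0.4275
  C_33 = (0.95)(0.80) − (0.00)(0.00) = 0.7600
det(I−A) = Σ_j (I−A)_1j·C_1j = (0.95)(0.7325) + (0.00)(0.0675) + (-0.35)(0.1200) = 0.653875
adj(I−A) = Cᵀ =
  [ 0.7325   0.0525   0.2800]
  [ 0.0675   0.8975   0.4275]
  [ 0.1200   0.1425   0.7600]
(I − A)⁻¹ = adj(I−A) / det(I−A) ≈
  [   1.1202     0.0803     0.4282]
  [   0.1032     1.3726     0.6538]
  [   0.1835     0.2179     1.1623]
The output multiplier for sector j is the column-j sum of the Leontief inverse (I − A)⁻¹ = adj(I−A) / det(I−A).
Column 1 of adj(I−A): (0.7325, 0.0675, 0.1200); det(I−A) = 0.653875.
m_1 = (0.7325 + 0.0675 + 0.1200) / 0.653875 = 0.92 / 0.653875 ≈ 1.407.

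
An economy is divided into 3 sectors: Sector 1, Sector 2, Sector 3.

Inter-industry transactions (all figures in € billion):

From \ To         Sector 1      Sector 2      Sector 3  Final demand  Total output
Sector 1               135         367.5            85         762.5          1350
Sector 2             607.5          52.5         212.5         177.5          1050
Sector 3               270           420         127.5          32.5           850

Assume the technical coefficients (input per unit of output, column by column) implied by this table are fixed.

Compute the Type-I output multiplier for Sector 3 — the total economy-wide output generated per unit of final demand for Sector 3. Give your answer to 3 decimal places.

Technical coefficients a_ij = z_ij / X_j:
  a_11 = 135/1350 = 0.10, a_21 = 607.5/1350 = 0.45, a_31 = 270/1350 = 0.20
  a_12 = 367.5/1050 = 0.35, a_22 = 52.5/1050 = 0.05, a_32 = 420/1050 = 0.40
  a_13 = 85/850 = 0.10, a_23 = 212.5/850 = 0.25, a_33 = 127.5/850 = 0.15
I − A =
  [   0.90    -0.35    -0.10]
  [  -0.45     0.95    -0.25]
  [  -0.20    -0.40     0.85]
Cofactors of I−A, C_ij = (−1)^(i+j)·(minor ij) (rows/columns in the sector order above):
  C_11 = (0.95)(0.85) − (-0.25)(-0.40) = 0.7075
  C_12 = −[(-0.45)(0.85) − (-0.25)(-0.20)] = 0.4325
  C_13 = (-0.45)(-0.40) − (0.95)(-0.20) = 0.3700
  C_21 = −[(-0.35)(0.85) − (-0.10)(-0.40)] = 0.3375
  C_22 = (0.90)(0.85) − (-0.10)(-0.20) = 0.7450
  C_23 = −[(0.90)(-0.40) − (-0.35)(-0.20)] = 0.4300
  C_31 = (-0.35)(-0.25) − (-0.10)(0.95) = 0.1825
  C_32 = −[(0.90)(-0.25) − (-0.10)(-0.45)] = 0.2700
  C_33 = (0.90)(0.95) − (-0.35)(-0.45) = 0.6975
det(I−A) = Σ_j (I−A)_1j·C_1j = (0.90)(0.7075) + (-0.35)(0.4325) + (-0.10)(0.3700) = 0.448375
adj(I−A) = Cᵀ =
  [ 0.7075   0.3375   0.1825]
  [ 0.4325   0.7450   0.2700]
  [ 0.3700   0.4300   0.6975]
(I − A)⁻¹ = adj(I−A) / det(I−A) ≈
  [   1.5779     0.7527     0.4070]
  [   0.9646     1.6616     0.6022]
  [   0.8252     0.9590     1.5556]
The output multiplier for sector j is the column-j sum of the Leontief inverse (I − A)⁻¹ = adj(I−A) / det(I−A).
Column 3 of adj(I−A): (0.1825, 0.2700, 0.6975); det(I−A) = 0.448375.
m_3 = (0.1825 + 0.2700 + 0.6975) / 0.448375 = 1.15 / 0.448375 ≈ 2.565.

m_3 = 2.565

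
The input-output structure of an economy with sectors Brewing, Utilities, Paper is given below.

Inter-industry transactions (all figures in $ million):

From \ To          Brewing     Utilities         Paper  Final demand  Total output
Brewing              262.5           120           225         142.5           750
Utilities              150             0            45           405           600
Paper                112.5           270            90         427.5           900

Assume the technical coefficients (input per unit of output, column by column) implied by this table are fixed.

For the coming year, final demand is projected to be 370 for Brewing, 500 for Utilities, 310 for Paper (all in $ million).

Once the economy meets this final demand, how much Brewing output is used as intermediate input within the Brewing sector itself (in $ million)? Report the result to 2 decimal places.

Technical coefficients a_ij = z_ij / X_j:
  a_11 = 262.5/750 = 0.35, a_21 = 150/750 = 0.20, a_31 = 112.5/750 = 0.15
  a_12 = 120/600 = 0.20, a_22 = 0/600 = 0.00, a_32 = 270/600 = 0.45
  a_13 = 225/900 = 0.25, a_23 = 45/900 = 0.05, a_33 = 90/900 = 0.10
I − A =
  [   0.65    -0.20    -0.25]
  [  -0.20     1.00    -0.05]
  [  -0.15    -0.45     0.90]
Cofactors of I−A, C_ij = (−1)^(i+j)·(minor ij) (rows/columns in the sector order above):
  C_11 = (1.00)(0.90) − (-0.05)(-0.45) = 0.8775
  C_12 = −[(-0.20)(0.90) − (-0.05)(-0.15)] = 0.1875
  C_13 = (-0.20)(-0.45) − (1.00)(-0.15) = 0.2400
  C_21 = −[(-0.20)(0.90) − (-0.25)(-0.45)] = 0.2925
  C_22 = (0.65)(0.90) − (-0.25)(-0.15) = 0.5475
  C_23 = −[(0.65)(-0.45) − (-0.20)(-0.15)] = 0.3225
  C_31 = (-0.20)(-0.05) − (-0.25)(1.00) = 0.2600
  C_32 = −[(0.65)(-0.05) − (-0.25)(-0.20)] = 0.0825
  C_33 = (0.65)(1.00) − (-0.20)(-0.20) = 0.6100
det(I−A) = Σ_j (I−A)_1j·C_1j = (0.65)(0.8775) + (-0.20)(0.1875) + (-0.25)(0.2400) = 0.472875
adj(I−A) = Cᵀ =
  [ 0.8775   0.2925   0.2600]
  [ 0.1875   0.5475   0.0825]
  [ 0.2400   0.3225   0.6100]
(I − A)⁻¹ = adj(I−A) / det(I−A) ≈
  [   1.8557     0.6186     0.5498]
  [   0.3965     1.1578     0.1745]
  [   0.5075     0.6820     1.2900]
First solve x = (I − A)⁻¹ d = adj(I−A)·d / det(I−A); in particular x_1 = (0.8775·370 + 0.2925·500 + 0.2600·310) / 0.472875 = 551.525 / 0.472875 ≈ 1166.3230.
Intermediate flow from 1 to 1: z_11 = a_11 · x_1 = 0.35 × 551.525 / 0.472875 = 193.03375 / 0.472875 ≈ 408.21.

z_11 = 408.21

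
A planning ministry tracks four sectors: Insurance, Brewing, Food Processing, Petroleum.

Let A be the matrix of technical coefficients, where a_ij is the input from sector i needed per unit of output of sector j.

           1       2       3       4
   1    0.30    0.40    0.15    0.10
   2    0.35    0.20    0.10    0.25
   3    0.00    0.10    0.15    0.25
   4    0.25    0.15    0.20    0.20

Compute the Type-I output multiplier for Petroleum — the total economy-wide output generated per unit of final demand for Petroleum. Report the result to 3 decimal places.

I − A =
  [   0.70    -0.40    -0.15    -0.10]
  [  -0.35     0.80    -0.10    -0.25]
  [   0.00    -0.10     0.85    -0.25]
  [  -0.25    -0.15    -0.20     0.80]
Compute the cofactors C_ij = (−1)^(i+j)·(3×3 minor ij) of I−A; the adjugate is their transpose:
adj(I−A) = Cᵀ =
  [ 0.455375   0.284375   0.159875   0.195750]
  [ 0.279875   0.410375   0.146875   0.209125]
  [ 0.097375   0.104750   0.259500   0.126000]
  [ 0.219125   0.192000   0.142375   0.344750]
det(I−A) = Σ_j (I−A)_1j·C_1j = (0.70)(0.455375) + (-0.40)(0.279875) + (-0.15)(0.097375) + (-0.10)(0.219125) = 0.17029375
(I − A)⁻¹ = adj(I−A) / det(I−A) ≈
  [   2.6741     1.6699     0.9388     1.1495]
  [   1.6435     2.4098     0.8625     1.2280]
  [   0.5718     0.6151     1.5238     0.7399]
  [   1.2867     1.1275     0.8361     2.0244]
The output multiplier for sector j is the column-j sum of the Leontief inverse (I − A)⁻¹ = adj(I−A) / det(I−A).
Column 4 of adj(I−A): (0.195750, 0.209125, 0.126000, 0.344750); det(I−A) = 0.17029375.
m_4 = (0.195750 + 0.209125 + 0.126000 + 0.344750) / 0.17029375 = 0.875625 / 0.17029375 ≈ 5.142.

m_4 = 5.142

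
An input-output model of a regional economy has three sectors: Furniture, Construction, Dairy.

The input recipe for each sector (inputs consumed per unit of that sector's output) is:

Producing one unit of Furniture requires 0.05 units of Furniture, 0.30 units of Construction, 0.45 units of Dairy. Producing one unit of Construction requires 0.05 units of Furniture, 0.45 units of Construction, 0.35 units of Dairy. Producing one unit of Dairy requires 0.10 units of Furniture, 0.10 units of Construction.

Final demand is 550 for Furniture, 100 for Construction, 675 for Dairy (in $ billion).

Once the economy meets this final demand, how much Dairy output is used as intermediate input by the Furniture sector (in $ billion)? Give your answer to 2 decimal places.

z_31 = 342.33

I − A =
  [   0.95    -0.05    -0.10]
  [  -0.30     0.55    -0.10]
  [  -0.45    -0.35     1.00]
Cofactors of I−A, C_ij = (−1)^(i+j)·(minor ij) (rows/columns in the sector order above):
  C_11 = (0.55)(1.00) − (-0.10)(-0.35) = 0.5150
  C_12 = −[(-0.30)(1.00) − (-0.10)(-0.45)] = 0.3450
  C_13 = (-0.30)(-0.35) − (0.55)(-0.45) = 0.3525
  C_21 = −[(-0.05)(1.00) − (-0.10)(-0.35)] = 0.0850
  C_22 = (0.95)(1.00) − (-0.10)(-0.45) = 0.9050
  C_23 = −[(0.95)(-0.35) − (-0.05)(-0.45)] = 0.3550
  C_31 = (-0.05)(-0.10) − (-0.10)(0.55) = 0.0600
  C_32 = −[(0.95)(-0.10) − (-0.10)(-0.30)] = 0.1250
  C_33 = (0.95)(0.55) − (-0.05)(-0.30) = 0.5075
det(I−A) = Σ_j (I−A)_1j·C_1j = (0.95)(0.5150) + (-0.05)(0.3450) + (-0.10)(0.3525) = 0.43675
adj(I−A) = Cᵀ =
  [ 0.5150   0.0850   0.0600]
  [ 0.3450   0.9050   0.1250]
  [ 0.3525   0.3550   0.5075]
(I − A)⁻¹ = adj(I−A) / det(I−A) ≈
  [   1.1792     0.1946     0.1374]
  [   0.7899     2.0721     0.2862]
  [   0.8071     0.8128     1.1620]
First solve x = (I − A)⁻¹ d = adj(I−A)·d / det(I−A); in particular x_1 = (0.5150·550 + 0.0850·100 + 0.0600·675) / 0.43675 = 332.25 / 0.43675 ≈ 760.7327.
Intermediate flow from 3 to 1: z_31 = a_31 · x_1 = 0.45 × 332.25 / 0.43675 = 149.5125 / 0.43675 ≈ 342.33.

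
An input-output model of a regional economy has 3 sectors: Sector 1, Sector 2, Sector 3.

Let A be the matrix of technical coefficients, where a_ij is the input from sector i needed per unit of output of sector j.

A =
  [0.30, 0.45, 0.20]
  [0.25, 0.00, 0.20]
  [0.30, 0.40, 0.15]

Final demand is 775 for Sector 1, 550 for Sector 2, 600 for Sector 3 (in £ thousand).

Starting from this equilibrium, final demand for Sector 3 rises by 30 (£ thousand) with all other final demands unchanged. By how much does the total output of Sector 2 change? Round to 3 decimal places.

Δx_2 = 16.945

I − A =
  [   0.70    -0.45    -0.20]
  [  -0.25     1.00    -0.20]
  [  -0.30    -0.40     0.85]
Cofactors of I−A, C_ij = (−1)^(i+j)·(minor ij) (rows/columns in the sector order above):
  C_11 = (1.00)(0.85) − (-0.20)(-0.40) = 0.7700
  C_12 = −[(-0.25)(0.85) − (-0.20)(-0.30)] = 0.2725
  C_13 = (-0.25)(-0.40) − (1.00)(-0.30) = 0.4000
  C_21 = −[(-0.45)(0.85) − (-0.20)(-0.40)] = 0.4625
  C_22 = (0.70)(0.85) − (-0.20)(-0.30) = 0.5350
  C_23 = −[(0.70)(-0.40) − (-0.45)(-0.30)] = 0.4150
  C_31 = (-0.45)(-0.20) − (-0.20)(1.00) = 0.2900
  C_32 = −[(0.70)(-0.20) − (-0.20)(-0.25)] = 0.1900
  C_33 = (0.70)(1.00) − (-0.45)(-0.25) = 0.5875
det(I−A) = Σ_j (I−A)_1j·C_1j = (0.70)(0.7700) + (-0.45)(0.2725) + (-0.20)(0.4000) = 0.336375
adj(I−A) = Cᵀ =
  [ 0.7700   0.4625   0.2900]
  [ 0.2725   0.5350   0.1900]
  [ 0.4000   0.4150   0.5875]
(I − A)⁻¹ = adj(I−A) / det(I−A) ≈
  [   2.2891     1.3750     0.8621]
  [   0.8101     1.5905     0.5648]
  [   1.1891     1.2337     1.7466]
Δx = (I − A)⁻¹ Δd with Δd having +30 in the Sector 3 component and 0 elsewhere.
So Δx_2 = L_23 · (+30), where L_23 = adj(I−A)_23 / det(I−A) = 0.1900 / 0.336375.
Δx_2 = 0.1900 × (+30) / 0.336375 = 5.70 / 0.336375 ≈ 16.945.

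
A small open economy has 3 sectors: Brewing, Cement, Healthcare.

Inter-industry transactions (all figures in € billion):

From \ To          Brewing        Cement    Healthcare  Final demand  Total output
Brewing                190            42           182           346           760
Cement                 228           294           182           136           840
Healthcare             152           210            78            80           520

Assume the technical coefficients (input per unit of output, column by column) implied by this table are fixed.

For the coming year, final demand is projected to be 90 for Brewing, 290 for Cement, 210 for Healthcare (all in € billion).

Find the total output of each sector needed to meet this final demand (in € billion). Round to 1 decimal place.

x_1 = 502.4, x_2 = 1039.3, x_3 = 670.9

Technical coefficients a_ij = z_ij / X_j:
  a_11 = 190/760 = 0.25, a_21 = 228/760 = 0.30, a_31 = 152/760 = 0.20
  a_12 = 42/840 = 0.05, a_22 = 294/840 = 0.35, a_32 = 210/840 = 0.25
  a_13 = 182/520 = 0.35, a_23 = 182/520 = 0.35, a_33 = 78/520 = 0.15
I − A =
  [   0.75    -0.05    -0.35]
  [  -0.30     0.65    -0.35]
  [  -0.20    -0.25     0.85]
Cofactors of I−A, C_ij = (−1)^(i+j)·(minor ij) (rows/columns in the sector order above):
  C_11 = (0.65)(0.85) − (-0.35)(-0.25) = 0.4650
  C_12 = −[(-0.30)(0.85) − (-0.35)(-0.20)] = 0.3250
  C_13 = (-0.30)(-0.25) − (0.65)(-0.20) = 0.2050
  C_21 = −[(-0.05)(0.85) − (-0.35)(-0.25)] = 0.1300
  C_22 = (0.75)(0.85) − (-0.35)(-0.20) = 0.5675
  C_23 = −[(0.75)(-0.25) − (-0.05)(-0.20)] = 0.1975
  C_31 = (-0.05)(-0.35) − (-0.35)(0.65) = 0.2450
  C_32 = −[(0.75)(-0.35) − (-0.35)(-0.30)] = 0.3675
  C_33 = (0.75)(0.65) − (-0.05)(-0.30) = 0.4725
det(I−A) = Σ_j (I−A)_1j·C_1j = (0.75)(0.4650) + (-0.05)(0.3250) + (-0.35)(0.2050) = 0.26075
adj(I−A) = Cᵀ =
  [ 0.4650   0.1300   0.2450]
  [ 0.3250   0.5675   0.3675]
  [ 0.2050   0.1975   0.4725]
(I − A)⁻¹ = adj(I−A) / det(I−A) ≈
  [   1.7833     0.4986     0.9396]
  [   1.2464     2.1764     1.4094]
  [   0.7862     0.7574     1.8121]
x = (I − A)⁻¹ d = adj(I−A)·d / det(I−A), with det(I−A) = 0.26075:
  x_1 = (0.4650·90 + 0.1300·290 + 0.2450·210) / 0.26075 = 131.00 / 0.26075 ≈ 502.4
  x_2 = (0.3250·90 + 0.5675·290 + 0.3675·210) / 0.26075 = 271.00 / 0.26075 ≈ 1039.3
  x_3 = (0.2050·90 + 0.1975·290 + 0.4725·210) / 0.26075 = 174.95 / 0.26075 ≈ 670.9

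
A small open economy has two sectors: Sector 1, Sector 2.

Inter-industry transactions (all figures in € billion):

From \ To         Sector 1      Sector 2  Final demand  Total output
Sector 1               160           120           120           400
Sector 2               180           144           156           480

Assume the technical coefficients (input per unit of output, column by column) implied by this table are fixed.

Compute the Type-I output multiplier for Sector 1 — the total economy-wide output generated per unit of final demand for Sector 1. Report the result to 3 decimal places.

Technical coefficients a_ij = z_ij / X_j:
  a_11 = 160/400 = 0.40, a_21 = 180/400 = 0.45
  a_12 = 120/480 = 0.25, a_22 = 144/480 = 0.30
I − A =
  [   0.60    -0.25]
  [  -0.45     0.70]
det(I−A) = (0.60)(0.70) − (-0.25)(-0.45) = 0.3075
adj(I−A) = [[0.70, 0.25], [0.45, 0.60]]
(I − A)⁻¹ = adj(I−A) / det(I−A) ≈
  [   2.2764     0.8130]
  [   1.4634     1.9512]
The output multiplier for sector j is the column-j sum of the Leontief inverse (I − A)⁻¹ = adj(I−A) / det(I−A).
Column 1 of adj(I−A): (0.70, 0.45); det(I−A) = 0.3075.
m_1 = (0.70 + 0.45) / 0.3075 = 1.15 / 0.3075 ≈ 3.740.

m_1 = 3.740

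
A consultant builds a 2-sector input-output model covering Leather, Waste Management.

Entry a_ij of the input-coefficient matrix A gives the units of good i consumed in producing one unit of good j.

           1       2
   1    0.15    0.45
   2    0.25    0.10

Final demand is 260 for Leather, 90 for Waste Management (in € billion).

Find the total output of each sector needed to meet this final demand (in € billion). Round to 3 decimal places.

I − A =
  [   0.85    -0.45]
  [  -0.25     0.90]
det(I−A) = (0.85)(0.90) − (-0.45)(-0.25) = 0.6525
adj(I−A) = [[0.90, 0.45], [0.25, 0.85]]
(I − A)⁻¹ = adj(I−A) / det(I−A) ≈
  [   1.3793     0.6897]
  [   0.3831     1.3027]
x = (I − A)⁻¹ d = adj(I−A)·d / det(I−A), with det(I−A) = 0.6525:
  x_1 = (0.90·260 + 0.45·90) / 0.6525 = 274.50 / 0.6525 ≈ 420.690
  x_2 = (0.25·260 + 0.85·90) / 0.6525 = 141.50 / 0.6525 ≈ 216.858

x_1 = 420.690, x_2 = 216.858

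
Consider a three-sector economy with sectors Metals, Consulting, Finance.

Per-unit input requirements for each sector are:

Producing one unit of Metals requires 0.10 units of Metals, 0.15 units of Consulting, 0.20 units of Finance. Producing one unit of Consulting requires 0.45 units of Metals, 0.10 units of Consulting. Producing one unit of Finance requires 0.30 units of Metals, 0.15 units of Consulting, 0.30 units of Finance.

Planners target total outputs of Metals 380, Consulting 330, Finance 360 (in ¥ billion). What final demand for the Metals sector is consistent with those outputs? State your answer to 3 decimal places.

I − A =
  [   0.90    -0.45    -0.30]
  [  -0.15     0.90    -0.15]
  [  -0.20     0.00     0.70]
d = (I − A) x:
  d_1 = (+0.90)·380 + (-0.45)·330 + (-0.30)·360 = 85.500
  d_2 = (-0.15)·380 + (+0.90)·330 + (-0.15)·360 = 186.000
  d_3 = (-0.20)·380 + (+0.00)·330 + (+0.70)·360 = 176.000

d_1 = 85.500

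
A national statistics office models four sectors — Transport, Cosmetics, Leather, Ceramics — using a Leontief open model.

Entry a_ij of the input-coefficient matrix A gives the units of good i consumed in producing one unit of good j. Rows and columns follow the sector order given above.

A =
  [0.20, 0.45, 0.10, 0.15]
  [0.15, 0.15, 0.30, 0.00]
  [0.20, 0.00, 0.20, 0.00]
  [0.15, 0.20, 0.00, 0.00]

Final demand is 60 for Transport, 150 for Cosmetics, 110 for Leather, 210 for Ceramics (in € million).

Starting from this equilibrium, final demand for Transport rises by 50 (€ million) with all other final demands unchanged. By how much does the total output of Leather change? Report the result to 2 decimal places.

I − A =
  [   0.80    -0.45    -0.10    -0.15]
  [  -0.15     0.85    -0.30     0.00]
  [  -0.20     0.00     0.80     0.00]
  [  -0.15    -0.20     0.00     1.00]
Compute the cofactors C_ij = (−1)^(i+j)·(3×3 minor ij) of I−A; the adjugate is their transpose:
adj(I−A) = Cᵀ =
  [ 0.680000   0.384000   0.229000   0.102000]
  [ 0.180000   0.602000   0.248250   0.027000]
  [ 0.170000   0.096000   0.588875   0.025500]
  [ 0.138000   0.178000   0.084000   0.446000]
det(I−A) = Σ_j (I−A)_1j·C_1j = (0.80)(0.680000) + (-0.45)(0.180000) + (-0.10)(0.170000) + (-0.15)(0.138000) = 0.4253
(I − A)⁻¹ = adj(I−A) / det(I−A) ≈
  [   1.5989     0.9029     0.5384     0.2398]
  [   0.4232     1.4155     0.5837     0.0635]
  [   0.3997     0.2257     1.3846     0.0600]
  [   0.3245     0.4185     0.1975     1.0487]
Δx = (I − A)⁻¹ Δd with Δd having +50 in the Transport component and 0 elsewhere.
So Δx_3 = L_31 · (+50), where L_31 = adj(I−A)_31 / det(I−A) = 0.170000 / 0.4253.
Δx_3 = 0.170000 × (+50) / 0.4253 = 8.50 / 0.4253 ≈ 19.99.

Δx_3 = 19.99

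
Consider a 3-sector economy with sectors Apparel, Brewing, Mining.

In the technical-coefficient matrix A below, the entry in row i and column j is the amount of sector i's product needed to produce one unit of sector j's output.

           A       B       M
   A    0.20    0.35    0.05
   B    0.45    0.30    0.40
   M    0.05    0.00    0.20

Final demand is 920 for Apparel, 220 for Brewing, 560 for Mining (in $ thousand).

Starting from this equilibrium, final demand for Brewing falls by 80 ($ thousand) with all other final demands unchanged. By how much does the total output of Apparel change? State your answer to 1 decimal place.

I − A =
  [   0.80    -0.35    -0.05]
  [  -0.45     0.70    -0.40]
  [  -0.05     0.00     0.80]
Cofactors of I−A, C_ij = (−1)^(i+j)·(minor ij) (rows/columns in the sector order above):
  C_11 = (0.70)(0.80) − (-0.40)(0.00) = 0.5600
  C_12 = −[(-0.45)(0.80) − (-0.40)(-0.05)] = 0.3800
  C_13 = (-0.45)(0.00) − (0.70)(-0.05) = 0.0350
  C_21 = −[(-0.35)(0.80) − (-0.05)(0.00)] = 0.2800
  C_22 = (0.80)(0.80) − (-0.05)(-0.05) = 0.6375
  C_23 = −[(0.80)(0.00) − (-0.35)(-0.05)] = 0.0175
  C_31 = (-0.35)(-0.40) − (-0.05)(0.70) = 0.1750
  C_32 = −[(0.80)(-0.40) − (-0.05)(-0.45)] = 0.3425
  C_33 = (0.80)(0.70) − (-0.35)(-0.45) = 0.4025
det(I−A) = Σ_j (I−A)_1j·C_1j = (0.80)(0.5600) + (-0.35)(0.3800) + (-0.05)(0.0350) = 0.31325
adj(I−A) = Cᵀ =
  [ 0.5600   0.2800   0.1750]
  [ 0.3800   0.6375   0.3425]
  [ 0.0350   0.0175   0.4025]
(I − A)⁻¹ = adj(I−A) / det(I−A) ≈
  [   1.7877     0.8939     0.5587]
  [   1.2131     2.0351     1.0934]
  [   0.1117     0.0559     1.2849]
Δx = (I − A)⁻¹ Δd with Δd having -80 in the Brewing component and 0 elsewhere.
So Δx_A = L_AB · (-80), where L_AB = adj(I−A)_AB / det(I−A) = 0.2800 / 0.31325.
Δx_A = 0.2800 × (-80) / 0.31325 = -22.40 / 0.31325 ≈ -71.5.

Δx_A = -71.5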